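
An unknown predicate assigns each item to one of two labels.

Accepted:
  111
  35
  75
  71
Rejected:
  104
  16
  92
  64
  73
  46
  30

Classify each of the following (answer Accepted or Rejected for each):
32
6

Rejected, Rejected

A rule that fits every label: ≡ 3 (mod 4) — true of each 'Accepted' example, false of each 'Rejected' one.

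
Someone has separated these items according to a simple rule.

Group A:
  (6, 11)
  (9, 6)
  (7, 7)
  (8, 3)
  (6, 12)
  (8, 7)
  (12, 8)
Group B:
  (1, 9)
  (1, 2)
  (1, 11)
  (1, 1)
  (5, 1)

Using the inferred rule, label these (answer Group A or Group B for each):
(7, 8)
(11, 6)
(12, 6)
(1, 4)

The pattern is that an item is 'Group A' exactly when: first ≥ 6.
(7, 8): Group A (first 7). (11, 6): Group A (first 11). (12, 6): Group A (first 12). (1, 4): Group B (first 1).

Group A, Group A, Group A, Group B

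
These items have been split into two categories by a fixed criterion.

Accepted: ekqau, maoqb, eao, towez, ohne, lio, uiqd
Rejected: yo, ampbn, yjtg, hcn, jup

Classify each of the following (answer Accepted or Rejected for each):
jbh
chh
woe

Rejected, Rejected, Accepted

The classifier is using: has ≥ 2 vowels.
jbh: 0 vowels, doesn't qualify → Rejected.
chh: 0 vowels, doesn't qualify → Rejected.
woe: 2 vowels, qualifies → Accepted.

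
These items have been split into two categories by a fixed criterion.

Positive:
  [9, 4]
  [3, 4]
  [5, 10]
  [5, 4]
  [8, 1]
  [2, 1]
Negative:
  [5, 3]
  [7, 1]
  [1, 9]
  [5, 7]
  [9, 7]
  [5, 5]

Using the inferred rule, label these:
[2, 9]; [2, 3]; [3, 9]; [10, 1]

The distinguishing property — sum is odd — holds for all the 'Positive' cases and none of the 'Negative' cases.
[2, 9]: 2+9 = 11, fits → Positive.
[2, 3]: 2+3 = 5, fits → Positive.
[3, 9]: 3+9 = 12, does not pass → Negative.
[10, 1]: 10+1 = 11, fits → Positive.

Positive, Positive, Negative, Positive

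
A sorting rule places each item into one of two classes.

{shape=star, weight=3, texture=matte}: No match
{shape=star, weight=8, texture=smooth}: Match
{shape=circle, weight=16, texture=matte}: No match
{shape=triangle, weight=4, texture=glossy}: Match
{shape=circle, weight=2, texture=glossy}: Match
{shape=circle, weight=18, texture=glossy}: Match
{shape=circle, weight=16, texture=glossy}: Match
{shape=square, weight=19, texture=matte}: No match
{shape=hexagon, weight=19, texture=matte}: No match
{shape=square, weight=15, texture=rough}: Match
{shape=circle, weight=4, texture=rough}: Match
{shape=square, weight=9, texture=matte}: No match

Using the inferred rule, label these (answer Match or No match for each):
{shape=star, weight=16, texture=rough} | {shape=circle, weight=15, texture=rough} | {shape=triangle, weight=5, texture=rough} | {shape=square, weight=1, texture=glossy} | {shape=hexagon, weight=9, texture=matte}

The rule appears to be: texture is not matte.
{shape=star, weight=16, texture=rough} — texture is rough, hence Match.
{shape=circle, weight=15, texture=rough} — texture is rough, hence Match.
{shape=triangle, weight=5, texture=rough} — texture is rough, hence Match.
{shape=square, weight=1, texture=glossy} — texture is glossy, hence Match.
{shape=hexagon, weight=9, texture=matte} — texture is matte, hence No match.

Match, Match, Match, Match, No match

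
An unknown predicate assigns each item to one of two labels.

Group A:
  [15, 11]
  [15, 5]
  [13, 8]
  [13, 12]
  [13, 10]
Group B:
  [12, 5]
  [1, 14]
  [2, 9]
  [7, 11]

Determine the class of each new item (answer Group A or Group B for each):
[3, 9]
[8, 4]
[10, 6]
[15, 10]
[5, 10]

One predicate separates the groups cleanly: sum ≥ 20.

Group B, Group B, Group B, Group A, Group B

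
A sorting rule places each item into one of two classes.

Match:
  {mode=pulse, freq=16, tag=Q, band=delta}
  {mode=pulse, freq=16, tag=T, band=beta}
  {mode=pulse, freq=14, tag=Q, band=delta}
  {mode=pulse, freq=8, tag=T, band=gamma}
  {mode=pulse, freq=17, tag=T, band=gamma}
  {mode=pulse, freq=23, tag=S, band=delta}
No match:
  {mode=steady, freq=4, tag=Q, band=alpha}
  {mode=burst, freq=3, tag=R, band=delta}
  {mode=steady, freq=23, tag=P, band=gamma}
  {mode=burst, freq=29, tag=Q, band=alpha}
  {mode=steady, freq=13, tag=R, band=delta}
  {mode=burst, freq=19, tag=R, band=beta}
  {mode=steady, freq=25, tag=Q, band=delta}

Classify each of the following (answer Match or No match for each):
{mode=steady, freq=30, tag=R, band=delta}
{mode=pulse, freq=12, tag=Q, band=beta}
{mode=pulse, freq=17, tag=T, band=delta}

No match, Match, Match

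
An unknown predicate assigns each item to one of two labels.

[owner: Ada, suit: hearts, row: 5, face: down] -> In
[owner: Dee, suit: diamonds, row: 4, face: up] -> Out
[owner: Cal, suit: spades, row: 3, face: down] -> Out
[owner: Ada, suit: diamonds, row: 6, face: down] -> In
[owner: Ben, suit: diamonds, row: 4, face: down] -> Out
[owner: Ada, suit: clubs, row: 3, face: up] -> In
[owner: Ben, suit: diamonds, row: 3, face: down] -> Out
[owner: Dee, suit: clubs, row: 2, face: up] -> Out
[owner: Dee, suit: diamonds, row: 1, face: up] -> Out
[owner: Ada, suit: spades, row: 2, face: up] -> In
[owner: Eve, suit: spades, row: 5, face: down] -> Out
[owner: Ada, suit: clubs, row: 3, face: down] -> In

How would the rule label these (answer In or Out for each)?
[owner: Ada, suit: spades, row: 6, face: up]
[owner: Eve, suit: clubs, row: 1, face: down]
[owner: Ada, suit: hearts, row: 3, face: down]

In, Out, In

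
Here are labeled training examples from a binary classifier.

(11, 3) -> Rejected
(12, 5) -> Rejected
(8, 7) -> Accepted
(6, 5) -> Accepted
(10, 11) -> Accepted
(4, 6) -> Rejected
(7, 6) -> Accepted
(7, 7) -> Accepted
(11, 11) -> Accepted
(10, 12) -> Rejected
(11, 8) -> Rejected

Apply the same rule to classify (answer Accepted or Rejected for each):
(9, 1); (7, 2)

Rejected, Rejected

All 'Accepted' examples share one property — |first − second| ≤ 1 — and every 'Rejected' example lacks it.
(9, 1): |9−1| = 8 — does not fit, so Rejected.
(7, 2): |7−2| = 5 — does not fit, so Rejected.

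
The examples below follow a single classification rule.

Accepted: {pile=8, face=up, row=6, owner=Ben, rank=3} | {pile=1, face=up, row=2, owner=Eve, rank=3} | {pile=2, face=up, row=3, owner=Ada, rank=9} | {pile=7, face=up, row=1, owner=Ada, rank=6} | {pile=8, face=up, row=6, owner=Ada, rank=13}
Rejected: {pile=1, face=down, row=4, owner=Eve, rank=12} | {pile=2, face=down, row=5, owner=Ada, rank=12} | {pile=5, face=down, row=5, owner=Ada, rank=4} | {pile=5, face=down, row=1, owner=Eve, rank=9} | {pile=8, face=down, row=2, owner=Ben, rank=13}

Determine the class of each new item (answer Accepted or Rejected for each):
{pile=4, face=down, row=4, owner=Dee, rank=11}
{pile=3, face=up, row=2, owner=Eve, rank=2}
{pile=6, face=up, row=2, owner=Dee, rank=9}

Rejected, Accepted, Accepted

A rule that fits every label: face is up — true of each 'Accepted' example, false of each 'Rejected' one.
{pile=4, face=down, row=4, owner=Dee, rank=11}: face is down, does not pass → Rejected.
{pile=3, face=up, row=2, owner=Eve, rank=2}: face is up, checks out → Accepted.
{pile=6, face=up, row=2, owner=Dee, rank=9}: face is up, checks out → Accepted.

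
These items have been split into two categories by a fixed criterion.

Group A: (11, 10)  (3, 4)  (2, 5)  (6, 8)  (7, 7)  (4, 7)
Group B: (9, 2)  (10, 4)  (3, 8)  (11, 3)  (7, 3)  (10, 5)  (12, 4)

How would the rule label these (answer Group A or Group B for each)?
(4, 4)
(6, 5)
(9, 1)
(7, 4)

Group A, Group A, Group B, Group A

Every 'Group A' example satisfies: |first − second| ≤ 3. None of the 'Group B' examples do.
(4, 4): Group A (|4−4| = 0).
(6, 5): Group A (|6−5| = 1).
(9, 1): Group B (|9−1| = 8).
(7, 4): Group A (|7−4| = 3).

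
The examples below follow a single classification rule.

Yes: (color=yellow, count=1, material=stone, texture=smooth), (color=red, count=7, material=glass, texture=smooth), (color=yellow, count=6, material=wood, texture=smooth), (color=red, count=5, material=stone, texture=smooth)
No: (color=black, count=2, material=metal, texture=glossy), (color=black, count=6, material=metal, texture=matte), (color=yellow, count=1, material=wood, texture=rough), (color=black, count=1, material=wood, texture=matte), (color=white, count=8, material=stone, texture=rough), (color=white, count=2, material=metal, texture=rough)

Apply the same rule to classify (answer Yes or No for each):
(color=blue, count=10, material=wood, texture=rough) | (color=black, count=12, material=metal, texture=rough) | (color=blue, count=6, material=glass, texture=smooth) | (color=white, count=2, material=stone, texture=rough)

Comparing the two groups points to one rule — texture is smooth.
(color=blue, count=10, material=wood, texture=rough): No (texture is rough). (color=black, count=12, material=metal, texture=rough): No (texture is rough). (color=blue, count=6, material=glass, texture=smooth): Yes (texture is smooth). (color=white, count=2, material=stone, texture=rough): No (texture is rough).

No, No, Yes, No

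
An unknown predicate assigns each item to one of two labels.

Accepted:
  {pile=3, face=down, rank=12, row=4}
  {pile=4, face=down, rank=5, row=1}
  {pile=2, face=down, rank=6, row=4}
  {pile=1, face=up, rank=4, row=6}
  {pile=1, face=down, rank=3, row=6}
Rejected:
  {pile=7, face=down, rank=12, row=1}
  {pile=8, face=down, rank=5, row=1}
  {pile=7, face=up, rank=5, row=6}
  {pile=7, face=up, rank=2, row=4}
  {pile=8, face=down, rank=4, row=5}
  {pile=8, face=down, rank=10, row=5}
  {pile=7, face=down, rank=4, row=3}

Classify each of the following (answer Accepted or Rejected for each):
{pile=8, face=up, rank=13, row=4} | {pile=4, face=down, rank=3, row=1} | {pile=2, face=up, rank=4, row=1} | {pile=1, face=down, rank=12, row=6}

Rejected, Accepted, Accepted, Accepted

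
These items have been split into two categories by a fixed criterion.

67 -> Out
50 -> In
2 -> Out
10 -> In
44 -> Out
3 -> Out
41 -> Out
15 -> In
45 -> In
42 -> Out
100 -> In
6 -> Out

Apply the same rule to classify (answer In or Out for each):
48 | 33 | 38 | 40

Out, Out, Out, In

The simplest hypothesis consistent with all the labels is: multiple of 5.
48: 48 = 5·9 + 3 — does not satisfy this, so Out. 33: 33 = 5·6 + 3 — does not satisfy this, so Out. 38: 38 = 5·7 + 3 — does not satisfy this, so Out. 40: 40 = 5·8 — qualifies, so In.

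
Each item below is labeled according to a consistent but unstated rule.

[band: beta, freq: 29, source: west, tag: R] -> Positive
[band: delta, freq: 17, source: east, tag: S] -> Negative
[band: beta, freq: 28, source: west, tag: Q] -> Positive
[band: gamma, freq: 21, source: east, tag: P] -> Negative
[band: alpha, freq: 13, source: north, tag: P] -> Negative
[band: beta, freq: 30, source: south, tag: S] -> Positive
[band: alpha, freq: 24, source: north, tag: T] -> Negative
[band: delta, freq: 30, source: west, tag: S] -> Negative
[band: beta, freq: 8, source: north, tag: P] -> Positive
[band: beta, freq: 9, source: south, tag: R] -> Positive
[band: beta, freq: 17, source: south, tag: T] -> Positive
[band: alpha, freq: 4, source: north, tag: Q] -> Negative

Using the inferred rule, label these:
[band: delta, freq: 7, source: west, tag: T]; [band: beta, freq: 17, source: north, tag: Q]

Negative, Positive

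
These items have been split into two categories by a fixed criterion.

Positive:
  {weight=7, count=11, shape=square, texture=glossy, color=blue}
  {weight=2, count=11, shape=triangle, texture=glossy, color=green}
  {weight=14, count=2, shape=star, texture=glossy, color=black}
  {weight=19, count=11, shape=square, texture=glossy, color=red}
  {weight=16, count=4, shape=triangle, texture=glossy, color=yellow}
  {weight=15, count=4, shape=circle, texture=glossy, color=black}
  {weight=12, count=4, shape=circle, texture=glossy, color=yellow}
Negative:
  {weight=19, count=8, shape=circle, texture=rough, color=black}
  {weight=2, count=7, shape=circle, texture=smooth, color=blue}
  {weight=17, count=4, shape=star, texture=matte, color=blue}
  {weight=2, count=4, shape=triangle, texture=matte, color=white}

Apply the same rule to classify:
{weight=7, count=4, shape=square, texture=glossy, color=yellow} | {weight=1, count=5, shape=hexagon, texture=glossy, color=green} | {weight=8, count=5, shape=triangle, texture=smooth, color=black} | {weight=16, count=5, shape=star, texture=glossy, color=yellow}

Positive, Positive, Negative, Positive

'Positive' ⟺ texture is glossy.
{weight=7, count=4, shape=square, texture=glossy, color=yellow} — texture is glossy, hence Positive.
{weight=1, count=5, shape=hexagon, texture=glossy, color=green} — texture is glossy, hence Positive.
{weight=8, count=5, shape=triangle, texture=smooth, color=black} — texture is smooth, hence Negative.
{weight=16, count=5, shape=star, texture=glossy, color=yellow} — texture is glossy, hence Positive.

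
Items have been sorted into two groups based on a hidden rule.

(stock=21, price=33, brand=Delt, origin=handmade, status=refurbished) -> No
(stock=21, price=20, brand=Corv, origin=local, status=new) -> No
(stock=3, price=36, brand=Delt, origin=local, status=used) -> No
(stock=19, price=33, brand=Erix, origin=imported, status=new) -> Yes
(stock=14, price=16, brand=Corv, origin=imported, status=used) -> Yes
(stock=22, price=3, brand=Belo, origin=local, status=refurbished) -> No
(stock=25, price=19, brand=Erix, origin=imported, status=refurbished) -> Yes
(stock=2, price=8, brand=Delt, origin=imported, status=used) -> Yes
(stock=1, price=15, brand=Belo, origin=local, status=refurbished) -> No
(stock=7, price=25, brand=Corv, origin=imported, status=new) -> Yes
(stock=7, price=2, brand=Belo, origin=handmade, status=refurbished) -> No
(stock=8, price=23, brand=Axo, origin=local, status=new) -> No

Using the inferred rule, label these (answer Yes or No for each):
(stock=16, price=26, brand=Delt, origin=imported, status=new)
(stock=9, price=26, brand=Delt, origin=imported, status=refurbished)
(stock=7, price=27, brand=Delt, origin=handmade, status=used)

The classifier is using: origin is imported.
(stock=16, price=26, brand=Delt, origin=imported, status=new) → origin is imported → Yes.
(stock=9, price=26, brand=Delt, origin=imported, status=refurbished) → origin is imported → Yes.
(stock=7, price=27, brand=Delt, origin=handmade, status=used) → origin is handmade → No.

Yes, Yes, No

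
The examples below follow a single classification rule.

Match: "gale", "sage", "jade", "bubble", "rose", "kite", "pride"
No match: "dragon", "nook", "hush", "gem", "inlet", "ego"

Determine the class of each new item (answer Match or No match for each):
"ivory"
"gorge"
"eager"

No match, Match, No match

The common property of the 'Match' items is: ends with 'e'. No 'No match' item has it.
"ivory" — ends with 'y', hence No match. "gorge" — ends with 'e', hence Match. "eager" — ends with 'r', hence No match.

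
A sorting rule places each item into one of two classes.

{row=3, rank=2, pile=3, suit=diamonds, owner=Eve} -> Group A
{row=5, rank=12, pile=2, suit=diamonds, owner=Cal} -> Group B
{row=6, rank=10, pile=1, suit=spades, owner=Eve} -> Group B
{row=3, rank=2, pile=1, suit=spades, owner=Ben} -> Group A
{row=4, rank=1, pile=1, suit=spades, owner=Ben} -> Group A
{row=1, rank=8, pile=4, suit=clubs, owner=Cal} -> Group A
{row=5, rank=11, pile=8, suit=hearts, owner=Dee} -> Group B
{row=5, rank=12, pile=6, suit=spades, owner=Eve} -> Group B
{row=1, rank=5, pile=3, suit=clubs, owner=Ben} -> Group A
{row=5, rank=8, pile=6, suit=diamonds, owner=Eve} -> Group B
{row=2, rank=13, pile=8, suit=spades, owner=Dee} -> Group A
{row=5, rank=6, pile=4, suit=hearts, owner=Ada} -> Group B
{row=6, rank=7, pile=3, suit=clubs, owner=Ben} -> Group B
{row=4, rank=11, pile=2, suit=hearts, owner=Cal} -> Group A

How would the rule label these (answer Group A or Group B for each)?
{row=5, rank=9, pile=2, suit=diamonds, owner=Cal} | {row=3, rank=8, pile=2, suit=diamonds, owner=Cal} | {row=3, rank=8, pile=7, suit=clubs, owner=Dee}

Group B, Group A, Group A

Every 'Group A' example satisfies: row ≤ 4. None of the 'Group B' examples do.
{row=5, rank=9, pile=2, suit=diamonds, owner=Cal}: Group B (row = 5).
{row=3, rank=8, pile=2, suit=diamonds, owner=Cal}: Group A (row = 3).
{row=3, rank=8, pile=7, suit=clubs, owner=Dee}: Group A (row = 3).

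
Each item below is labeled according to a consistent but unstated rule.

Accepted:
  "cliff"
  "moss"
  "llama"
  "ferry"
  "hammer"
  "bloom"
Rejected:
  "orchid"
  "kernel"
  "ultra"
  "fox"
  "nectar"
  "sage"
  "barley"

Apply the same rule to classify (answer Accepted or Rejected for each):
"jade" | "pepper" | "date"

Rejected, Accepted, Rejected

All 'Accepted' examples share one property — has a double letter — and every 'Rejected' example lacks it.
"jade" → no doubled letter → Rejected.
"pepper" → 'pp' doubled → Accepted.
"date" → no doubled letter → Rejected.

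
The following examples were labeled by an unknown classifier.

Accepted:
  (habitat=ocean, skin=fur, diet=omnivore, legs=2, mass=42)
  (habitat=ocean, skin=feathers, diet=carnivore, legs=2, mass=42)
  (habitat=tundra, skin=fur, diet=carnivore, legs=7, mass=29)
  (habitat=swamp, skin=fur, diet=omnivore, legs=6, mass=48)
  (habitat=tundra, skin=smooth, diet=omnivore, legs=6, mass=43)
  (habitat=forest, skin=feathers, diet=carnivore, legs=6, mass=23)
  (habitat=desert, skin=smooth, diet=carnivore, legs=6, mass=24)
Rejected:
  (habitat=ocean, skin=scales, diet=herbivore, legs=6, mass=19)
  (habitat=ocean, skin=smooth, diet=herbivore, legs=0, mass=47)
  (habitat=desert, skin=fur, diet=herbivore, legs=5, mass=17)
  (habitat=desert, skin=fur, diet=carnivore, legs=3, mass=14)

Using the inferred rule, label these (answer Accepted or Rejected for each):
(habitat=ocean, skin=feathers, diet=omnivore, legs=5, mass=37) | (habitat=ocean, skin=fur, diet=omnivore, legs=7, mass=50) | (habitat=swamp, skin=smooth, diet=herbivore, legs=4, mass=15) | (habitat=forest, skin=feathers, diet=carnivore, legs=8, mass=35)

Accepted, Accepted, Rejected, Accepted

All 'Accepted' examples share one property — legs ≥ 2 AND mass ≥ 23 — and every 'Rejected' example lacks it.
(habitat=ocean, skin=feathers, diet=omnivore, legs=5, mass=37): legs = 5, mass = 37, passes → Accepted. (habitat=ocean, skin=fur, diet=omnivore, legs=7, mass=50): legs = 7, mass = 50, passes → Accepted. (habitat=swamp, skin=smooth, diet=herbivore, legs=4, mass=15): legs = 4, mass = 15, doesn't match → Rejected. (habitat=forest, skin=feathers, diet=carnivore, legs=8, mass=35): legs = 8, mass = 35, passes → Accepted.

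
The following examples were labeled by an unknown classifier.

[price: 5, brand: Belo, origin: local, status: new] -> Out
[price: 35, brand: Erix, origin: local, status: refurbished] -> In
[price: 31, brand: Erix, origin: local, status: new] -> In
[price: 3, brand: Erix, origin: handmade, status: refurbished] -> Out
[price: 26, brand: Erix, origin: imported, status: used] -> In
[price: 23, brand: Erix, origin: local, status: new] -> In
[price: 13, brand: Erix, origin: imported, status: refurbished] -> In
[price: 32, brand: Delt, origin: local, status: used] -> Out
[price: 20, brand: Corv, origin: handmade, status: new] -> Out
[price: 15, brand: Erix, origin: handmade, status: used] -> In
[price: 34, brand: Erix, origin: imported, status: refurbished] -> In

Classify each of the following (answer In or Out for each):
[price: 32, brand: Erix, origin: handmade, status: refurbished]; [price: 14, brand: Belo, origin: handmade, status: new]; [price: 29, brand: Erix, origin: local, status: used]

Every 'In' example satisfies: brand is Erix AND price ≥ 5. None of the 'Out' examples do.
[price: 32, brand: Erix, origin: handmade, status: refurbished]: brand is Erix, price = 32 — matches, so In.
[price: 14, brand: Belo, origin: handmade, status: new]: brand is Belo, price = 14 — does not satisfy this, so Out.
[price: 29, brand: Erix, origin: local, status: used]: brand is Erix, price = 29 — matches, so In.

In, Out, In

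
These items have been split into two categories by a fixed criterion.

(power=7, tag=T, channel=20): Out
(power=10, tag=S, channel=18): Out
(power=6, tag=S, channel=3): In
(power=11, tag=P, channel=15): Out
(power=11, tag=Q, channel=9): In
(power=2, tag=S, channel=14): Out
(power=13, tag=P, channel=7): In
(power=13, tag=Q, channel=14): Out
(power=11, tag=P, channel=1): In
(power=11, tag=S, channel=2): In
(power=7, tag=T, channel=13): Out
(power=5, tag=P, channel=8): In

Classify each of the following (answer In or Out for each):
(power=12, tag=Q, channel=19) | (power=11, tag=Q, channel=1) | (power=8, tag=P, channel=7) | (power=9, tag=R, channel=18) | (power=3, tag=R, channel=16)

Every 'In' example satisfies: channel ≤ 9. None of the 'Out' examples do.
(power=12, tag=Q, channel=19) → channel = 19 → Out.
(power=11, tag=Q, channel=1) → channel = 1 → In.
(power=8, tag=P, channel=7) → channel = 7 → In.
(power=9, tag=R, channel=18) → channel = 18 → Out.
(power=3, tag=R, channel=16) → channel = 16 → Out.

Out, In, In, Out, Out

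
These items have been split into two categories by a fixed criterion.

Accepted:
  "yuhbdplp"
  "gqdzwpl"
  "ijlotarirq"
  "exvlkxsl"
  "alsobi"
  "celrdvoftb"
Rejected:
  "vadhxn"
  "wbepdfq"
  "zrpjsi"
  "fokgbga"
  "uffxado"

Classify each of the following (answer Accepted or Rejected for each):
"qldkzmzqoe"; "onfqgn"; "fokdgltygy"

Accepted, Rejected, Accepted

Comparing the two groups points to one rule — contains 'l'.
"qldkzmzqoe" — has 'l', hence Accepted. "onfqgn" — no 'l', hence Rejected. "fokdgltygy" — has 'l', hence Accepted.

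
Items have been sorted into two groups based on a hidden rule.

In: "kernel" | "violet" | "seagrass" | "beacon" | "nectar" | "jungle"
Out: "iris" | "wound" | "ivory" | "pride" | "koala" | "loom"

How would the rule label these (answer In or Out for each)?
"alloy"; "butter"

Out, In

Every 'In' example satisfies: length ≥ 6. None of the 'Out' examples do.
"alloy" — length 5, hence Out. "butter" — length 6, hence In.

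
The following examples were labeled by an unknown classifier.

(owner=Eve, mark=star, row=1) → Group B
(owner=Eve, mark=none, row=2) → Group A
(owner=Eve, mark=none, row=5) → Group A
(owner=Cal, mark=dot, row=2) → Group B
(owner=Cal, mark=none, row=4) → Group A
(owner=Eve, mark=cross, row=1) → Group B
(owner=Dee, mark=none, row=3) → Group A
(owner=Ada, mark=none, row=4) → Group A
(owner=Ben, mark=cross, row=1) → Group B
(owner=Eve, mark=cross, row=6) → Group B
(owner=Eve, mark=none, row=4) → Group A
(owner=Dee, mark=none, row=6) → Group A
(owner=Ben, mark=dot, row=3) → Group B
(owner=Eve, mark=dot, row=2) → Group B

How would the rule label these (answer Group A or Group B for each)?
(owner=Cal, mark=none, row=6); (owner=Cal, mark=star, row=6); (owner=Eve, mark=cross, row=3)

All 'Group A' examples share one property — mark is none — and every 'Group B' example lacks it.
(owner=Cal, mark=none, row=6) → mark is none → Group A.
(owner=Cal, mark=star, row=6) → mark is star → Group B.
(owner=Eve, mark=cross, row=3) → mark is cross → Group B.

Group A, Group B, Group B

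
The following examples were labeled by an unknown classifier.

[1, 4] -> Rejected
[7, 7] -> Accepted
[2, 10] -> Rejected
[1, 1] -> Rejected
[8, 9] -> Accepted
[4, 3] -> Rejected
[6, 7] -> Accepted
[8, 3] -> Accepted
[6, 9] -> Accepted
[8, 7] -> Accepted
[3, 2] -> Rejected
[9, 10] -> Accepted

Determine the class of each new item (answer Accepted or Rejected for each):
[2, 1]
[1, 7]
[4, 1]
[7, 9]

Rejected, Rejected, Rejected, Accepted

Rule: first ≥ 6. This holds for each 'Accepted' example and fails for each 'Rejected' one.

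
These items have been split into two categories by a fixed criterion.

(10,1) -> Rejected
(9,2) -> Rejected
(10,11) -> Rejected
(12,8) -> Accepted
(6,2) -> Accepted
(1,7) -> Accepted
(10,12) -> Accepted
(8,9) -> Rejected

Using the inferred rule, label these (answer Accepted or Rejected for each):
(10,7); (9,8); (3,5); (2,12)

Rejected, Rejected, Accepted, Accepted

The common property of the 'Accepted' items is: sum is even. No 'Rejected' item has it.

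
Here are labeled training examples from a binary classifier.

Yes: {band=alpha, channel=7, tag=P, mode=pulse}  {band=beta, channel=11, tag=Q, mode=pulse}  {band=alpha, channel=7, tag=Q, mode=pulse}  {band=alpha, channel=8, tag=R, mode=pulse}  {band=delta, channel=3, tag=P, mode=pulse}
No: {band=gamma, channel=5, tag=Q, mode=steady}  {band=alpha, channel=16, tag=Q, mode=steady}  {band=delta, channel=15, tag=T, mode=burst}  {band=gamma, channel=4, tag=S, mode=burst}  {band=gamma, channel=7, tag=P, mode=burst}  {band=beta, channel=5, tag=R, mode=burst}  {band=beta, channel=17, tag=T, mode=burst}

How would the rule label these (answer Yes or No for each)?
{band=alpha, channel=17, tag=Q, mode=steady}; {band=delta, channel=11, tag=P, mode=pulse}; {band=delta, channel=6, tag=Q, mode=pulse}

No, Yes, Yes

The common property of the 'Yes' items is: mode is pulse. No 'No' item has it.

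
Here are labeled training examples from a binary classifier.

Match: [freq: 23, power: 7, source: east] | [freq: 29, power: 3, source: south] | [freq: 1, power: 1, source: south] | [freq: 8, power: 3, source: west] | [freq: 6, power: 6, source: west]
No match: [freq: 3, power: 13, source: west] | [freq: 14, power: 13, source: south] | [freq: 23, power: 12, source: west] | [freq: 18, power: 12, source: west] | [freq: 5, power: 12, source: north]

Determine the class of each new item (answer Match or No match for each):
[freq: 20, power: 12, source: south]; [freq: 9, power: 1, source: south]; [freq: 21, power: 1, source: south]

No match, Match, Match

The rule appears to be: power ≤ 7.
[freq: 20, power: 12, source: south] → power = 12 → No match.
[freq: 9, power: 1, source: south] → power = 1 → Match.
[freq: 21, power: 1, source: south] → power = 1 → Match.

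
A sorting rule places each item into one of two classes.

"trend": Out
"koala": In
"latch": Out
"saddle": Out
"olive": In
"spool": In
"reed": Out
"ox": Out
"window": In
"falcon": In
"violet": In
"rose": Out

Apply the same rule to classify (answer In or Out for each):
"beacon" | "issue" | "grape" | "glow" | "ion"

In, Out, Out, Out, Out

The classifier is using: length ≥ 5 AND contains 'o'.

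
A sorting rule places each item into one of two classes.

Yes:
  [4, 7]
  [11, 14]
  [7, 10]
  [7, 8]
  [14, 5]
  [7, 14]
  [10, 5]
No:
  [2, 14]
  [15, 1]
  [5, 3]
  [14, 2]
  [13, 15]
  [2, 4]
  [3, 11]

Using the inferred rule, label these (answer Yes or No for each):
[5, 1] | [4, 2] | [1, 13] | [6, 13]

No, No, No, Yes

The simplest hypothesis consistent with all the labels is: sum is odd.
[5, 1]: No (5+1 = 6). [4, 2]: No (4+2 = 6). [1, 13]: No (1+13 = 14). [6, 13]: Yes (6+13 = 19).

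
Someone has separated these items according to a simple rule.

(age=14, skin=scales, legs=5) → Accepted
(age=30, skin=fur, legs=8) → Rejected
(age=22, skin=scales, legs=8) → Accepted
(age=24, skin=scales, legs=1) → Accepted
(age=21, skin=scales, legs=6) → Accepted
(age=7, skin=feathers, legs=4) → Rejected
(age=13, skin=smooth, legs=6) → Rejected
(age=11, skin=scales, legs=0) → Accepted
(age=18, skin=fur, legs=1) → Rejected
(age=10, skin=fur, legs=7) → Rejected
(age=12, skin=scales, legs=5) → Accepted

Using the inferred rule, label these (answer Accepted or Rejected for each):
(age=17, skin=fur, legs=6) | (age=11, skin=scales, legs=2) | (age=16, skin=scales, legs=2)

The rule appears to be: skin is scales.
(age=17, skin=fur, legs=6): Rejected (skin is fur).
(age=11, skin=scales, legs=2): Accepted (skin is scales).
(age=16, skin=scales, legs=2): Accepted (skin is scales).

Rejected, Accepted, Accepted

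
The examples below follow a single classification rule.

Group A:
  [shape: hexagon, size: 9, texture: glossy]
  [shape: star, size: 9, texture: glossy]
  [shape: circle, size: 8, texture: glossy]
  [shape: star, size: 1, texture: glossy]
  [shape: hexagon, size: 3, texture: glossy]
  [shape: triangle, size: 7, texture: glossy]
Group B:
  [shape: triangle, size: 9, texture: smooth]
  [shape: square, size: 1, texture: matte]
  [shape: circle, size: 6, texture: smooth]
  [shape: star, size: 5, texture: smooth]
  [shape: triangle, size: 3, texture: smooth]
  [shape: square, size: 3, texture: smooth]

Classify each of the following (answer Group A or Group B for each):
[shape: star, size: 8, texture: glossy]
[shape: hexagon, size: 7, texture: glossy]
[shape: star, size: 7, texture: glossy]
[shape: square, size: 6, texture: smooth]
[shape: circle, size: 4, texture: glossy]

Group A, Group A, Group A, Group B, Group A

The classifier is using: texture is glossy.
[shape: star, size: 8, texture: glossy]: texture is glossy — checks out, so Group A.
[shape: hexagon, size: 7, texture: glossy]: texture is glossy — checks out, so Group A.
[shape: star, size: 7, texture: glossy]: texture is glossy — checks out, so Group A.
[shape: square, size: 6, texture: smooth]: texture is smooth — does not pass, so Group B.
[shape: circle, size: 4, texture: glossy]: texture is glossy — checks out, so Group A.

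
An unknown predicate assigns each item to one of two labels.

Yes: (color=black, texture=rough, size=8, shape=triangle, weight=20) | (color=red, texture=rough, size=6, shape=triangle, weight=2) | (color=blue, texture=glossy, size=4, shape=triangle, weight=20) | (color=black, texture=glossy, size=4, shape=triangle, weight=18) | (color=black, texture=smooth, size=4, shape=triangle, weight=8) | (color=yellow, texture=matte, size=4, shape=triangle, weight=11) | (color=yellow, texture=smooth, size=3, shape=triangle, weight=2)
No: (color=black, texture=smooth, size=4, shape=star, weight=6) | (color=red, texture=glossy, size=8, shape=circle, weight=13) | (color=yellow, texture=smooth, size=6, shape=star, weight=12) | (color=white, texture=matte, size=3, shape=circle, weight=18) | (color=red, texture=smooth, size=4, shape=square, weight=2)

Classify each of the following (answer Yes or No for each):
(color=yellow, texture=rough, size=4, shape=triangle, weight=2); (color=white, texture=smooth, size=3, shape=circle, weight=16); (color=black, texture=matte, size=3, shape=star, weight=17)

Yes, No, No

Looking at the examples, the only property every 'Yes' case has and every 'No' case lacks is: shape is triangle.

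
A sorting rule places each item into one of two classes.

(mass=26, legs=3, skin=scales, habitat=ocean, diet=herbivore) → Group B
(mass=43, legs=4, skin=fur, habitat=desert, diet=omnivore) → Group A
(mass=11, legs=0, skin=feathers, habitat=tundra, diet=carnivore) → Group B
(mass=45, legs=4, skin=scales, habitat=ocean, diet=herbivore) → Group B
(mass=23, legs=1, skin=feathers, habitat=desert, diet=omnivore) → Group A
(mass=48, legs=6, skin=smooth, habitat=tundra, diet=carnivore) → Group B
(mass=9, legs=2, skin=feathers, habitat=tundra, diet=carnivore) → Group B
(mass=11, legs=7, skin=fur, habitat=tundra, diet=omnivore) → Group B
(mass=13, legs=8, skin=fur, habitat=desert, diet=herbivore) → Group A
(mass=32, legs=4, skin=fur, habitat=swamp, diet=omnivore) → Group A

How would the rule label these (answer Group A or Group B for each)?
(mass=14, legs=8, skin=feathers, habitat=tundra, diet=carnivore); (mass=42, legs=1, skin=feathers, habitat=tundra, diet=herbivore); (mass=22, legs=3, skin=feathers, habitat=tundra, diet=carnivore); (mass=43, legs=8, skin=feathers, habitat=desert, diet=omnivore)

Group B, Group B, Group B, Group A

The pattern is that an item is 'Group A' exactly when: habitat is desert OR habitat is swamp.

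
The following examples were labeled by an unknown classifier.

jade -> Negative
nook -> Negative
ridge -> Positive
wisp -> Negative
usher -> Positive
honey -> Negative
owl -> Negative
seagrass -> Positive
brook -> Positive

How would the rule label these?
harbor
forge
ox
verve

Positive, Positive, Negative, Positive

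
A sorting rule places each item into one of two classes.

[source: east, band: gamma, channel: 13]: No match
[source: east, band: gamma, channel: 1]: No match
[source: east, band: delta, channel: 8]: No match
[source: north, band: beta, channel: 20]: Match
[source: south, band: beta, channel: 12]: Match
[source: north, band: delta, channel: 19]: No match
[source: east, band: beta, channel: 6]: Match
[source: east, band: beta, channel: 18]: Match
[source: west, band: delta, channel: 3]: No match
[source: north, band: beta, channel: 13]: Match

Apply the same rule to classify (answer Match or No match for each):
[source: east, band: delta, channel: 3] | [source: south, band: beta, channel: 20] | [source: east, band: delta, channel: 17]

No match, Match, No match

The distinguishing property — band is beta — holds for all the 'Match' cases and none of the 'No match' cases.
[source: east, band: delta, channel: 3]: No match (band is delta).
[source: south, band: beta, channel: 20]: Match (band is beta).
[source: east, band: delta, channel: 17]: No match (band is delta).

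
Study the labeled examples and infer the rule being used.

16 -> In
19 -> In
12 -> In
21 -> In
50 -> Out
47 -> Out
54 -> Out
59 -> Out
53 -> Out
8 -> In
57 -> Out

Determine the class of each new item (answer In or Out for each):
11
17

In, In

The distinguishing property — at most 21 — holds for all the 'In' cases and none of the 'Out' cases.
11 — 11 ≤ 21, hence In.
17 — 17 ≤ 21, hence In.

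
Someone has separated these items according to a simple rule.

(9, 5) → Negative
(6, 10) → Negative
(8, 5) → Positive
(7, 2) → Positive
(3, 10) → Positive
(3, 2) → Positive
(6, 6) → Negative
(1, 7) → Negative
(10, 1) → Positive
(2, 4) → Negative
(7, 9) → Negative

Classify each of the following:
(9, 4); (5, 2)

Positive, Positive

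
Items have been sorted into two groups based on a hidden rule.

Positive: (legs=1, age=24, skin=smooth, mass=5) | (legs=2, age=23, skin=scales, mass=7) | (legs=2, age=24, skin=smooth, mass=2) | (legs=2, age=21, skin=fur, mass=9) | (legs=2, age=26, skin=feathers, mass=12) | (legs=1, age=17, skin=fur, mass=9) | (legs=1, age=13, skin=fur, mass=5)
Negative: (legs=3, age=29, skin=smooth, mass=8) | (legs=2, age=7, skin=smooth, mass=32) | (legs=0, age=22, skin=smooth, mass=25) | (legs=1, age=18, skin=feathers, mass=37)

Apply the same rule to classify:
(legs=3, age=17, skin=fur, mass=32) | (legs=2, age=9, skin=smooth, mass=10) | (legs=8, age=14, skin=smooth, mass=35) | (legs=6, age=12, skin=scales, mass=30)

A rule that fits every label: mass ≤ 12 AND age ≤ 26 — true of each 'Positive' example, false of each 'Negative' one.

Negative, Positive, Negative, Negative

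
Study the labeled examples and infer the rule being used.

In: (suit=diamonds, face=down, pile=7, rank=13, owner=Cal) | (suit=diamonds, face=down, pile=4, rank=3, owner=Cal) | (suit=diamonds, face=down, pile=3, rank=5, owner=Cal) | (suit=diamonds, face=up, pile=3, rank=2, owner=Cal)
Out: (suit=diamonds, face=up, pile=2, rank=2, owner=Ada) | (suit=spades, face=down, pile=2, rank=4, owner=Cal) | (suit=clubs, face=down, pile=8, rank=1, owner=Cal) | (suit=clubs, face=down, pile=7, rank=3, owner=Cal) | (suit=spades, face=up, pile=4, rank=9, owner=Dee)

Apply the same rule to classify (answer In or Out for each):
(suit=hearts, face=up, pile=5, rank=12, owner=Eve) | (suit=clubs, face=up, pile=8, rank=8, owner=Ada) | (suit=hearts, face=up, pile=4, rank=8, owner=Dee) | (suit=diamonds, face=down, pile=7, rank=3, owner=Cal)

Out, Out, Out, In

The pattern is that an item is 'In' exactly when: owner is Cal AND suit is diamonds.
(suit=hearts, face=up, pile=5, rank=12, owner=Eve): owner is Eve, suit is hearts — doesn't match, so Out.
(suit=clubs, face=up, pile=8, rank=8, owner=Ada): owner is Ada, suit is clubs — doesn't match, so Out.
(suit=hearts, face=up, pile=4, rank=8, owner=Dee): owner is Dee, suit is hearts — doesn't match, so Out.
(suit=diamonds, face=down, pile=7, rank=3, owner=Cal): owner is Cal, suit is diamonds — checks out, so In.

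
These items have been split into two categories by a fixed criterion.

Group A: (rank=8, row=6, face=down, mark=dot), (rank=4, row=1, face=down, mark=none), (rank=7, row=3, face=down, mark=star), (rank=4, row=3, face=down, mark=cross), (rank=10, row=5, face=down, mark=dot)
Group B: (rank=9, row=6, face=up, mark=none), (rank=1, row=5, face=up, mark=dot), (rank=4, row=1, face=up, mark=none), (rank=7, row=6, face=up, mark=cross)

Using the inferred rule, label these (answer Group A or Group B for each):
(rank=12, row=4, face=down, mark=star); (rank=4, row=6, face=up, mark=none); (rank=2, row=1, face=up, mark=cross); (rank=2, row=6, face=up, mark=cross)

The common property of the 'Group A' items is: face is down. No 'Group B' item has it.
(rank=12, row=4, face=down, mark=star): Group A (face is down). (rank=4, row=6, face=up, mark=none): Group B (face is up). (rank=2, row=1, face=up, mark=cross): Group B (face is up). (rank=2, row=6, face=up, mark=cross): Group B (face is up).

Group A, Group B, Group B, Group B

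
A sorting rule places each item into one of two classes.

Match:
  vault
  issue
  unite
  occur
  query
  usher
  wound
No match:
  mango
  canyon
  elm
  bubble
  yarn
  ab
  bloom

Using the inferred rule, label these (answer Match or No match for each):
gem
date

The simplest hypothesis consistent with all the labels is: odd length AND contains 'u'.
gem — length 3, no 'u', hence No match. date — length 4, no 'u', hence No match.

No match, No match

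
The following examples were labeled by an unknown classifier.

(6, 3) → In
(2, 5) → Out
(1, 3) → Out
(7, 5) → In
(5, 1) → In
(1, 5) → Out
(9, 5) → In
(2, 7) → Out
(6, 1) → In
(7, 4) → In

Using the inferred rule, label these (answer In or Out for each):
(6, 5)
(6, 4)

In, In

Rule: first > second. This holds for each 'In' example and fails for each 'Out' one.
(6, 5): 6 > 5 — matches, so In.
(6, 4): 6 > 4 — matches, so In.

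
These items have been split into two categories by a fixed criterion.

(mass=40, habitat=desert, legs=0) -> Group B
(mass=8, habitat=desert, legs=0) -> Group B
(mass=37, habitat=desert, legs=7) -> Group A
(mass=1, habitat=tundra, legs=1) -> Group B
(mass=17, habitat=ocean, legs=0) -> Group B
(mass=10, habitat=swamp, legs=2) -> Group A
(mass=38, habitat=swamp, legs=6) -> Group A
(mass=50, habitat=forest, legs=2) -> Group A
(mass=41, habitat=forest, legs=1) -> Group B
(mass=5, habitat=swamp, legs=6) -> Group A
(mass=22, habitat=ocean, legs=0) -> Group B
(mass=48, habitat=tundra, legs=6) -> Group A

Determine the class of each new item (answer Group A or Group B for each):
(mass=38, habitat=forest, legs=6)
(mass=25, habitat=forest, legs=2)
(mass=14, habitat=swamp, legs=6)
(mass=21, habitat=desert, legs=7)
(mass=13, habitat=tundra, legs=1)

Rule: legs ≥ 2. This holds for each 'Group A' example and fails for each 'Group B' one.
(mass=38, habitat=forest, legs=6): Group A (legs = 6).
(mass=25, habitat=forest, legs=2): Group A (legs = 2).
(mass=14, habitat=swamp, legs=6): Group A (legs = 6).
(mass=21, habitat=desert, legs=7): Group A (legs = 7).
(mass=13, habitat=tundra, legs=1): Group B (legs = 1).

Group A, Group A, Group A, Group A, Group B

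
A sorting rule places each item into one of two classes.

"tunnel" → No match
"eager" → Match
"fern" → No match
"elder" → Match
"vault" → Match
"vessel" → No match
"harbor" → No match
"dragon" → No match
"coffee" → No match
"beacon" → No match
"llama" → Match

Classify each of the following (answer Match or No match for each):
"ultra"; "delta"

All 'Match' examples share one property — odd length — and every 'No match' example lacks it.
Match: "ultra", since length 5. Match: "delta", since length 5.

Match, Match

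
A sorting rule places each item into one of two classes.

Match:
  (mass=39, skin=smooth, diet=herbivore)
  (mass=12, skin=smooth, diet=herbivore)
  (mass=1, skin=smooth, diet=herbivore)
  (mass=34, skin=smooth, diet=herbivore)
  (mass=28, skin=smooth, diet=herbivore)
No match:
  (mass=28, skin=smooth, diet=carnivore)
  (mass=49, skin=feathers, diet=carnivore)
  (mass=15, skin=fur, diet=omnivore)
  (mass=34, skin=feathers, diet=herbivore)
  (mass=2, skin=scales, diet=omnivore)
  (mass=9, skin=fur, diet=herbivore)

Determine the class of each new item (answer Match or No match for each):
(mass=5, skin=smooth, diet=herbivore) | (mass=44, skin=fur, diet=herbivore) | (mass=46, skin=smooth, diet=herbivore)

The common property of the 'Match' items is: diet is herbivore AND skin is smooth. No 'No match' item has it.

Match, No match, Match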